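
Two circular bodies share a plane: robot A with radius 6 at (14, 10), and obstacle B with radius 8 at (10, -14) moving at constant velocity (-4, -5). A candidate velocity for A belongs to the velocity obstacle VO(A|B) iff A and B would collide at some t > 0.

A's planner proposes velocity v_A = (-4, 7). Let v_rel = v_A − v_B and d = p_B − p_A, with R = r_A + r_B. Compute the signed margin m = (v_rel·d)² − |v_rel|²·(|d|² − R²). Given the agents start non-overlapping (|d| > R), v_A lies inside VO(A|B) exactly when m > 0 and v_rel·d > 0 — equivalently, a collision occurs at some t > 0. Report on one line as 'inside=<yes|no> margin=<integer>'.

d = (-4, -24),  |d|² = 592;  R = 6+8 = 14,  c = 592−14² = 396
v_rel = (0, 12),  |v_rel|² = 144;  v_rel·d = (0)·(-4) + (12)·(-24) = -288
144·t² + 576·t + 396 = 0  ⇒  m = (-288)² − 144·396 = 25920
m = 25920 > 0,  v_rel·d = -288 < 0  ⇒  outside

inside=no margin=25920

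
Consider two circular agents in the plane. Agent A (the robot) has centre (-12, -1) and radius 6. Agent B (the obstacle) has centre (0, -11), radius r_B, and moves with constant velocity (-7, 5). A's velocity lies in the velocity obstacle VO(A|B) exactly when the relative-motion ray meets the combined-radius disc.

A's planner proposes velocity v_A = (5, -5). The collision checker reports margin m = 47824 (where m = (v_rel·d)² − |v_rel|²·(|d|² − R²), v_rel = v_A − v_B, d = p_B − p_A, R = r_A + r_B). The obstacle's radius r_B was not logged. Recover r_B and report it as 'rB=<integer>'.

m = 47824
d = (12, -10);  v_rel = (12, -10),  |v_rel|² = 244
v_rel×d = (12)·(-10) − (-10)·(12) = 0
since m = R²·244 − 0²:  R² = (0 + 47824) / 244 = 196
R = √196 = 14  ⇒  r_B = 14 − 6 = 8

rB=8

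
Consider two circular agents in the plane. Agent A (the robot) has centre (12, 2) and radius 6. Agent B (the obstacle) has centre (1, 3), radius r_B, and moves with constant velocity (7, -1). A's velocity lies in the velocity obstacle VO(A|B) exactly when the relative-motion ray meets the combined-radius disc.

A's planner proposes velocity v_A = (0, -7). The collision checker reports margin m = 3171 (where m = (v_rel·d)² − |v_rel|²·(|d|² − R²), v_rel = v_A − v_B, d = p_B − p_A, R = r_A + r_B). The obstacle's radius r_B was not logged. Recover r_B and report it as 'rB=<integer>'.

m = 3171
d = (-11, 1);  v_rel = (-7, -6),  |v_rel|² = 85
v_rel×d = (-7)·(1) − (-6)·(-11) = -73
since m = R²·85 − (-73)²:  R² = (5329 + 3171) / 85 = 100
R = √100 = 10  ⇒  r_B = 10 − 6 = 4

rB=4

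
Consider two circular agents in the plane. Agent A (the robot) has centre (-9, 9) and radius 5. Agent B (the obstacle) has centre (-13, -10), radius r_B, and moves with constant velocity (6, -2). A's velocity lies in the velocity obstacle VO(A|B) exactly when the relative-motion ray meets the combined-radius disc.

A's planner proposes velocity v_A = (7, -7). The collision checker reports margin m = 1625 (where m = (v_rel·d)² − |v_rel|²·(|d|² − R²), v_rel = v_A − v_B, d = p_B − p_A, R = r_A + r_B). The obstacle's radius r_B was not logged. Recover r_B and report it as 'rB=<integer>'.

m = 1625
d = (-4, -19);  v_rel = (1, -5),  |v_rel|² = 26
v_rel×d = (1)·(-19) − (-5)·(-4) = -39
since m = R²·26 − (-39)²:  R² = (1521 + 1625) / 26 = 121
R = √121 = 11  ⇒  r_B = 11 − 5 = 6

rB=6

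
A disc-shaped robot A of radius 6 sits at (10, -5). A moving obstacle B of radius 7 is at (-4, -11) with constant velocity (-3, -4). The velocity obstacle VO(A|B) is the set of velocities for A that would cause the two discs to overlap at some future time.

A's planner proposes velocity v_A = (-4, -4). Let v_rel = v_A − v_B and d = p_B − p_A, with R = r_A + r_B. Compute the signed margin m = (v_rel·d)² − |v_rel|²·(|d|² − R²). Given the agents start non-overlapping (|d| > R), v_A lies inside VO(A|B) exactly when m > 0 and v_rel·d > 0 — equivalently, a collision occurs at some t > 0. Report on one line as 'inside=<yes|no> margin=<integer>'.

d = (-14, -6),  |d|² = 232;  R = 6+7 = 13,  c = 232−13² = 63
v_rel = (-1, 0),  |v_rel|² = 1;  v_rel·d = (-1)·(-14) + (0)·(-6) = 14
1·t² − 28·t + 63 = 0  ⇒  m = 14² − 1·63 = 133
m = 133 > 0,  v_rel·d = 14 > 0  ⇒  inside

inside=yes margin=133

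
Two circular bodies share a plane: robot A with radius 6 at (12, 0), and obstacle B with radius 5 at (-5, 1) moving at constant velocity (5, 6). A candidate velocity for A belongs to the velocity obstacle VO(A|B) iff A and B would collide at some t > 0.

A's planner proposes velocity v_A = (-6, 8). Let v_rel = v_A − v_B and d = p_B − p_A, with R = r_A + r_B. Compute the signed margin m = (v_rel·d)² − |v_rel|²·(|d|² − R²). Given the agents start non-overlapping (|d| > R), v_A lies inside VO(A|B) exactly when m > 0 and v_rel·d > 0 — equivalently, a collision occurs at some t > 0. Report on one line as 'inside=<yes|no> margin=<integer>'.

d = (-17, 1),  |d|² = 290;  R = 6+5 = 11,  c = 290−11² = 169
v_rel = (-11, 2),  |v_rel|² = 125;  v_rel·d = (-11)·(-17) + (2)·(1) = 189
125·t² − 378·t + 169 = 0  ⇒  m = 189² − 125·169 = 14596
m = 14596 > 0,  v_rel·d = 189 > 0  ⇒  inside

inside=yes margin=14596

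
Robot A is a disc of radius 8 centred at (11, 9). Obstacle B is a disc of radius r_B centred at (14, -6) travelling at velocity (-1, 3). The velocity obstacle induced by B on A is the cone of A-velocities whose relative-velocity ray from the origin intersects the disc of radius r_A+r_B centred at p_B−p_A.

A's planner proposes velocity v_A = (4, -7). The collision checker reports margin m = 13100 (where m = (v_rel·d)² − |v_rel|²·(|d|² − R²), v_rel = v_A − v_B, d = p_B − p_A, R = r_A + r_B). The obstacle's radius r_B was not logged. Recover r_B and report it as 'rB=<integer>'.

m = 13100
d = (3, -15);  v_rel = (5, -10),  |v_rel|² = 125
v_rel×d = (5)·(-15) − (-10)·(3) = -45
since m = R²·125 − (-45)²:  R² = (2025 + 13100) / 125 = 121
R = √121 = 11  ⇒  r_B = 11 − 8 = 3

rB=3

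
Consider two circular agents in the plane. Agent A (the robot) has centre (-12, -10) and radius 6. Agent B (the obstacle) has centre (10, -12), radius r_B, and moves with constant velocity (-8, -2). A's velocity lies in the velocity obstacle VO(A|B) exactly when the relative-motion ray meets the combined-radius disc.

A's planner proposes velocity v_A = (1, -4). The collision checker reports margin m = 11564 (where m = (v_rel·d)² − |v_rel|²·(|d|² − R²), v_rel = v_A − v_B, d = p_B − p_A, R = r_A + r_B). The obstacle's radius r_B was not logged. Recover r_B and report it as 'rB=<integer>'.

m = 11564
d = (22, -2);  v_rel = (9, -2),  |v_rel|² = 85
v_rel×d = (9)·(-2) − (-2)·(22) = 26
since m = R²·85 − 26²:  R² = (676 + 11564) / 85 = 144
R = √144 = 12  ⇒  r_B = 12 − 6 = 6

rB=6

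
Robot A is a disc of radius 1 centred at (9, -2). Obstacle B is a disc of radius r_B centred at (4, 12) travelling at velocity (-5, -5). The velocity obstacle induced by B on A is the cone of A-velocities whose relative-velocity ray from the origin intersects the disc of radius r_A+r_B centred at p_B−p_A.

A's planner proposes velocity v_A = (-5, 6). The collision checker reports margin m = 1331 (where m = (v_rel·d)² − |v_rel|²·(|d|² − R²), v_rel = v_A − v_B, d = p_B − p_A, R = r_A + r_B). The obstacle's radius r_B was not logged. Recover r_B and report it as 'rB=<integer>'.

m = 1331
d = (-5, 14);  v_rel = (0, 11),  |v_rel|² = 121
v_rel×d = (0)·(14) − (11)·(-5) = 55
since m = R²·121 − 55²:  R² = (3025 + 1331) / 121 = 36
R = √36 = 6  ⇒  r_B = 6 − 1 = 5

rB=5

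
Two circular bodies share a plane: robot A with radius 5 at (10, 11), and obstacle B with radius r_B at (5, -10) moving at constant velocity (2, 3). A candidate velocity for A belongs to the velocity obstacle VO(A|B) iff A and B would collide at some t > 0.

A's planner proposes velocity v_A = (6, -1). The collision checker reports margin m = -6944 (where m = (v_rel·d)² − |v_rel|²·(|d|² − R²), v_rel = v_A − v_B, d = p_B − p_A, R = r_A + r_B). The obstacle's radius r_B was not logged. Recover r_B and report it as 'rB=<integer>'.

m = -6944
d = (-5, -21);  v_rel = (4, -4),  |v_rel|² = 32
v_rel×d = (4)·(-21) − (-4)·(-5) = -104
since m = R²·32 − (-104)²:  R² = (10816 + -6944) / 32 = 121
R = √121 = 11  ⇒  r_B = 11 − 5 = 6

rB=6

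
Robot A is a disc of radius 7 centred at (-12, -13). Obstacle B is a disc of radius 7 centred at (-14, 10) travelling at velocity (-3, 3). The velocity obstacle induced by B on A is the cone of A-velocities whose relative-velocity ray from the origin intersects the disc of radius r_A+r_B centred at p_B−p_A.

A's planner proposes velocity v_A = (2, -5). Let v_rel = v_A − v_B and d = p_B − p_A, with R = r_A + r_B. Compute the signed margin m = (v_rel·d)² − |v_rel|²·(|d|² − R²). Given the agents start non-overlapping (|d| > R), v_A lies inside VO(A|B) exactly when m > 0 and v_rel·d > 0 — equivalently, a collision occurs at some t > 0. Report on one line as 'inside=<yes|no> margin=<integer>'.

d = (-2, 23),  |d|² = 533;  R = 7+7 = 14,  c = 533−14² = 337
v_rel = (5, -8),  |v_rel|² = 89;  v_rel·d = (5)·(-2) + (-8)·(23) = -194
89·t² + 388·t + 337 = 0  ⇒  m = (-194)² − 89·337 = 7643
m = 7643 > 0,  v_rel·d = -194 < 0  ⇒  outside

inside=no margin=7643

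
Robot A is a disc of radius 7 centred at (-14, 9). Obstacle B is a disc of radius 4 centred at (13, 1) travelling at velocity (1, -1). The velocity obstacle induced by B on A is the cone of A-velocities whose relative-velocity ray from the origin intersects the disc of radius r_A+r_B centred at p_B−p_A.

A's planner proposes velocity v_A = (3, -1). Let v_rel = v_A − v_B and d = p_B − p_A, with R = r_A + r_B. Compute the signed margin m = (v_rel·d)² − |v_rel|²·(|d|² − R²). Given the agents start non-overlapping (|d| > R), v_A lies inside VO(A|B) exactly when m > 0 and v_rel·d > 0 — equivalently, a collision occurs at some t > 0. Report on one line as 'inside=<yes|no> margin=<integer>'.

d = (27, -8),  |d|² = 793;  R = 7+4 = 11,  c = 793−11² = 672
v_rel = (2, 0),  |v_rel|² = 4;  v_rel·d = (2)·(27) + (0)·(-8) = 54
4·t² − 108·t + 672 = 0  ⇒  m = 54² − 4·672 = 228
m = 228 > 0,  v_rel·d = 54 > 0  ⇒  inside

inside=yes margin=228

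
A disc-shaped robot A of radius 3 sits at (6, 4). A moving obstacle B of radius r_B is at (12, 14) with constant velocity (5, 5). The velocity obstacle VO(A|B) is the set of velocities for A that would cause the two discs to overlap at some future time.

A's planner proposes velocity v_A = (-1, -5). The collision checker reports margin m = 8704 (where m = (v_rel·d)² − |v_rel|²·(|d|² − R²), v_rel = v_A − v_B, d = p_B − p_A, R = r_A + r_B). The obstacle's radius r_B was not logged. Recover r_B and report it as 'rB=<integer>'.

m = 8704
d = (6, 10);  v_rel = (-6, -10),  |v_rel|² = 136
v_rel×d = (-6)·(10) − (-10)·(6) = 0
since m = R²·136 − 0²:  R² = (0 + 8704) / 136 = 64
R = √64 = 8  ⇒  r_B = 8 − 3 = 5

rB=5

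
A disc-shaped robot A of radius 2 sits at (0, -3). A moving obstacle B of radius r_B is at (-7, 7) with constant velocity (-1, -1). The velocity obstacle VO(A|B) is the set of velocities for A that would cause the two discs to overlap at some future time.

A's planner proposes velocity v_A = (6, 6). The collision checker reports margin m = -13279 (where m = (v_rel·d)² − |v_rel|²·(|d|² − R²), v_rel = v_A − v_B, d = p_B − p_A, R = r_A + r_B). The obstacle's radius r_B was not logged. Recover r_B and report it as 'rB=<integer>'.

m = -13279
d = (-7, 10);  v_rel = (7, 7),  |v_rel|² = 98
v_rel×d = (7)·(10) − (7)·(-7) = 119
since m = R²·98 − 119²:  R² = (14161 + -13279) / 98 = 9
R = √9 = 3  ⇒  r_B = 3 − 2 = 1

rB=1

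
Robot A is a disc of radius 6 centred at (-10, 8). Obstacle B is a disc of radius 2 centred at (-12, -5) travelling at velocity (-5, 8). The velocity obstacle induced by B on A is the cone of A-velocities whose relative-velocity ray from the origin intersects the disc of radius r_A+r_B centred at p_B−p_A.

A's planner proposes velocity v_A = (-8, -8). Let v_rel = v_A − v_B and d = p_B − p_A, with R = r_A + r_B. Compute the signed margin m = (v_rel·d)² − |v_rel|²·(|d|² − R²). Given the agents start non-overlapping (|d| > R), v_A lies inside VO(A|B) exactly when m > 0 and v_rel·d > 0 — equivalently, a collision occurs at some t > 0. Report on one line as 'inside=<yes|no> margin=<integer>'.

d = (-2, -13),  |d|² = 173;  R = 6+2 = 8,  c = 173−8² = 109
v_rel = (-3, -16),  |v_rel|² = 265;  v_rel·d = (-3)·(-2) + (-16)·(-13) = 214
265·t² − 428·t + 109 = 0  ⇒  m = 214² − 265·109 = 16911
m = 16911 > 0,  v_rel·d = 214 > 0  ⇒  inside

inside=yes margin=16911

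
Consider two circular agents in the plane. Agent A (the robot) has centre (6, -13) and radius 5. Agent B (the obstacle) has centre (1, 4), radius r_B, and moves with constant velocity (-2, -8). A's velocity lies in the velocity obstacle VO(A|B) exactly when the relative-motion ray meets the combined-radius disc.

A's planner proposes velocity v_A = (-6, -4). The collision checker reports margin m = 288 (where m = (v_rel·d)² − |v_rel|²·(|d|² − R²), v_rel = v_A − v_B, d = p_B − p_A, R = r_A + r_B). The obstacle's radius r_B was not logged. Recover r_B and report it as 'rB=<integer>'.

m = 288
d = (-5, 17);  v_rel = (-4, 4),  |v_rel|² = 32
v_rel×d = (-4)·(17) − (4)·(-5) = -48
since m = R²·32 − (-48)²:  R² = (2304 + 288) / 32 = 81
R = √81 = 9  ⇒  r_B = 9 − 5 = 4

rB=4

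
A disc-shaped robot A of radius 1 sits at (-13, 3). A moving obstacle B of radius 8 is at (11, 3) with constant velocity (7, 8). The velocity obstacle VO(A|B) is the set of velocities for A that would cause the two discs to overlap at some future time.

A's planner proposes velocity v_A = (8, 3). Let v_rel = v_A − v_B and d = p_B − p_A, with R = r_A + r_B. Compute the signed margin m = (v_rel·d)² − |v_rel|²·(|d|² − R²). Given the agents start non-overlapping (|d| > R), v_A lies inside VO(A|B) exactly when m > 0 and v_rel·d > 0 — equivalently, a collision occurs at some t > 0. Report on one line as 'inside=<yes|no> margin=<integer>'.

d = (24, 0),  |d|² = 576;  R = 1+8 = 9,  c = 576−9² = 495
v_rel = (1, -5),  |v_rel|² = 26;  v_rel·d = (1)·(24) + (-5)·(0) = 24
26·t² − 48·t + 495 = 0  ⇒  m = 24² − 26·495 = -12294
m = -12294 < 0,  v_rel·d = 24 > 0  ⇒  outside

inside=no margin=-12294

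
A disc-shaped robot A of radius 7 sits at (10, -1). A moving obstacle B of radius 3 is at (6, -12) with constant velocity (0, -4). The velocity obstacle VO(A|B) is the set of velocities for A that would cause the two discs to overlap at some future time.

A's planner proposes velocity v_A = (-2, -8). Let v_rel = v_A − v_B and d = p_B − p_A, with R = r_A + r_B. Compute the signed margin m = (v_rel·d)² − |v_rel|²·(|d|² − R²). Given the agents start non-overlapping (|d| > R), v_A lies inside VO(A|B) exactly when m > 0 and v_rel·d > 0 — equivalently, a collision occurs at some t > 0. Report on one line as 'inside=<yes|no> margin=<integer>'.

d = (-4, -11),  |d|² = 137;  R = 7+3 = 10,  c = 137−10² = 37
v_rel = (-2, -4),  |v_rel|² = 20;  v_rel·d = (-2)·(-4) + (-4)·(-11) = 52
20·t² − 104·t + 37 = 0  ⇒  m = 52² − 20·37 = 1964
m = 1964 > 0,  v_rel·d = 52 > 0  ⇒  inside

inside=yes margin=1964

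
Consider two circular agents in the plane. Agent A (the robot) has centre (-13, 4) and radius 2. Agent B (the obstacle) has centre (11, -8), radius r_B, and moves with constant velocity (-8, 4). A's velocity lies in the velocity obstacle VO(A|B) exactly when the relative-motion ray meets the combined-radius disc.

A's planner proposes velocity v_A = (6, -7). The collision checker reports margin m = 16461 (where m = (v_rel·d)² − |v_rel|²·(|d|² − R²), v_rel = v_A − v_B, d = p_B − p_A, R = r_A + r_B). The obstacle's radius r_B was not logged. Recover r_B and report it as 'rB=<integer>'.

m = 16461
d = (24, -12);  v_rel = (14, -11),  |v_rel|² = 317
v_rel×d = (14)·(-12) − (-11)·(24) = 96
since m = R²·317 − 96²:  R² = (9216 + 16461) / 317 = 81
R = √81 = 9  ⇒  r_B = 9 − 2 = 7

rB=7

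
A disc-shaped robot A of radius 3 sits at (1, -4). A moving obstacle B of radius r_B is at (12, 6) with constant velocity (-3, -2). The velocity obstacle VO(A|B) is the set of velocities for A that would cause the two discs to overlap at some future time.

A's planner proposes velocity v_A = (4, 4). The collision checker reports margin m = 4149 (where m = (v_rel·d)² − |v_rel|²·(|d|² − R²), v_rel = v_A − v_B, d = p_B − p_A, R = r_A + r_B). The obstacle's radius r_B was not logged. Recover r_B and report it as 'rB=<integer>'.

m = 4149
d = (11, 10);  v_rel = (7, 6),  |v_rel|² = 85
v_rel×d = (7)·(10) − (6)·(11) = 4
since m = R²·85 − 4²:  R² = (16 + 4149) / 85 = 49
R = √49 = 7  ⇒  r_B = 7 − 3 = 4

rB=4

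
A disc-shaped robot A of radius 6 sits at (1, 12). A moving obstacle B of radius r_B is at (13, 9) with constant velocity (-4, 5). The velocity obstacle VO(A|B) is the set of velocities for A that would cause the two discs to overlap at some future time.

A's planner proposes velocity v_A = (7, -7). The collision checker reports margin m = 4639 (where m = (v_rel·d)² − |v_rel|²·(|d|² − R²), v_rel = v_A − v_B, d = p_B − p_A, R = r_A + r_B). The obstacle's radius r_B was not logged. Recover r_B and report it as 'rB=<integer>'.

m = 4639
d = (12, -3);  v_rel = (11, -12),  |v_rel|² = 265
v_rel×d = (11)·(-3) − (-12)·(12) = 111
since m = R²·265 − 111²:  R² = (12321 + 4639) / 265 = 64
R = √64 = 8  ⇒  r_B = 8 − 6 = 2

rB=2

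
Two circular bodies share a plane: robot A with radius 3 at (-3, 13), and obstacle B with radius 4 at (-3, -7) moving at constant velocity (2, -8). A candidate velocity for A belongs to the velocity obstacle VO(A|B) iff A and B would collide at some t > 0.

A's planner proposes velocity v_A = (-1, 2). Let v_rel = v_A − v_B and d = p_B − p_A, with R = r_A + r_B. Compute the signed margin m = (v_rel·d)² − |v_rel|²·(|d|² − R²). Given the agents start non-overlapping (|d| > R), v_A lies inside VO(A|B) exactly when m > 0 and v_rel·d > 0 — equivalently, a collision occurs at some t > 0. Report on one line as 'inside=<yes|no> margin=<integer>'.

d = (0, -20),  |d|² = 400;  R = 3+4 = 7,  c = 400−7² = 351
v_rel = (-3, 10),  |v_rel|² = 109;  v_rel·d = (-3)·(0) + (10)·(-20) = -200
109·t² + 400·t + 351 = 0  ⇒  m = (-200)² − 109·351 = 1741
m = 1741 > 0,  v_rel·d = -200 < 0  ⇒  outside

inside=no margin=1741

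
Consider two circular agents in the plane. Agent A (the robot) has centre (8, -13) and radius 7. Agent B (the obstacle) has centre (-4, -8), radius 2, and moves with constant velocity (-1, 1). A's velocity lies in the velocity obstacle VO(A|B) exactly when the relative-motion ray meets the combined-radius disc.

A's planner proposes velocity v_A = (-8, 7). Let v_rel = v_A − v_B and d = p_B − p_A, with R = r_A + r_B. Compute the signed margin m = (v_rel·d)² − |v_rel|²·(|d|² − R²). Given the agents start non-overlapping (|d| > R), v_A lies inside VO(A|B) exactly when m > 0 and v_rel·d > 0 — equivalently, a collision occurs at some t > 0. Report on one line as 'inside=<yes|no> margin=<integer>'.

d = (-12, 5),  |d|² = 169;  R = 7+2 = 9,  c = 169−9² = 88
v_rel = (-7, 6),  |v_rel|² = 85;  v_rel·d = (-7)·(-12) + (6)·(5) = 114
85·t² − 228·t + 88 = 0  ⇒  m = 114² − 85·88 = 5516
m = 5516 > 0,  v_rel·d = 114 > 0  ⇒  inside

inside=yes margin=5516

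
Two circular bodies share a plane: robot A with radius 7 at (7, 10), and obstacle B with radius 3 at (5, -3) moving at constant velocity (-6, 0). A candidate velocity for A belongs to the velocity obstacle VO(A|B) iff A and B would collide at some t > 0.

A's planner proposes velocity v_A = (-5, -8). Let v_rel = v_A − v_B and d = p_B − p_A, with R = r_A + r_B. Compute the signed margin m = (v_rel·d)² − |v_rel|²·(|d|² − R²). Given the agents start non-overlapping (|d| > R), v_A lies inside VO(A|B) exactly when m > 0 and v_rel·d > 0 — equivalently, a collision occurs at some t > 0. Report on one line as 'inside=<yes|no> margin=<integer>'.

d = (-2, -13),  |d|² = 173;  R = 7+3 = 10,  c = 173−10² = 73
v_rel = (1, -8),  |v_rel|² = 65;  v_rel·d = (1)·(-2) + (-8)·(-13) = 102
65·t² − 204·t + 73 = 0  ⇒  m = 102² − 65·73 = 5659
m = 5659 > 0,  v_rel·d = 102 > 0  ⇒  inside

inside=yes margin=5659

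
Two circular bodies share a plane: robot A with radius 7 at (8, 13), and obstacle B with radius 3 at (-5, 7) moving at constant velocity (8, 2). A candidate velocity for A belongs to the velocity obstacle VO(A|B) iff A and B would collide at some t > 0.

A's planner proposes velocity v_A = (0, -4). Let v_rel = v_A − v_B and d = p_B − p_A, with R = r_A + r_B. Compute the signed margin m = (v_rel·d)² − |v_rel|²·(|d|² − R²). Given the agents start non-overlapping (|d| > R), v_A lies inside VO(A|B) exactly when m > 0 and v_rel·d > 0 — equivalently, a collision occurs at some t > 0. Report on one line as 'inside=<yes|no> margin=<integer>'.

d = (-13, -6),  |d|² = 205;  R = 7+3 = 10,  c = 205−10² = 105
v_rel = (-8, -6),  |v_rel|² = 100;  v_rel·d = (-8)·(-13) + (-6)·(-6) = 140
100·t² − 280·t + 105 = 0  ⇒  m = 140² − 100·105 = 9100
m = 9100 > 0,  v_rel·d = 140 > 0  ⇒  inside

inside=yes margin=9100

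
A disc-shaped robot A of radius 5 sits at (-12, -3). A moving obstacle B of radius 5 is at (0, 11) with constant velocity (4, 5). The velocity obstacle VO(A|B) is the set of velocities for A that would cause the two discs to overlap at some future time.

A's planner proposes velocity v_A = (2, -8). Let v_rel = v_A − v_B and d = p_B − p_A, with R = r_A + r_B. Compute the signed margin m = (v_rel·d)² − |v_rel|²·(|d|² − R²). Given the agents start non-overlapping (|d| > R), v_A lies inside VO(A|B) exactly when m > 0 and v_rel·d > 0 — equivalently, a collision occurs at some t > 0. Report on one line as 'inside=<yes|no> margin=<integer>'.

d = (12, 14),  |d|² = 340;  R = 5+5 = 10,  c = 340−10² = 240
v_rel = (-2, -13),  |v_rel|² = 173;  v_rel·d = (-2)·(12) + (-13)·(14) = -206
173·t² + 412·t + 240 = 0  ⇒  m = (-206)² − 173·240 = 916
m = 916 > 0,  v_rel·d = -206 < 0  ⇒  outside

inside=no margin=916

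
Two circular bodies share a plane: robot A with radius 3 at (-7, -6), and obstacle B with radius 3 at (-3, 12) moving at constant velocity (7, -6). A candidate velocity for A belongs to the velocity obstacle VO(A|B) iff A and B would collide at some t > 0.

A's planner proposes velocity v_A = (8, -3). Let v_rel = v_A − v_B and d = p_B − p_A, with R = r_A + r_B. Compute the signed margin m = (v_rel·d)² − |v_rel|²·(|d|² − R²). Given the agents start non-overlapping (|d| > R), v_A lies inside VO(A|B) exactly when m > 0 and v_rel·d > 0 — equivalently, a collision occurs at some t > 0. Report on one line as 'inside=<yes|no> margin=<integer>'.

d = (4, 18),  |d|² = 340;  R = 3+3 = 6,  c = 340−6² = 304
v_rel = (1, 3),  |v_rel|² = 10;  v_rel·d = (1)·(4) + (3)·(18) = 58
10·t² − 116·t + 304 = 0  ⇒  m = 58² − 10·304 = 324
m = 324 > 0,  v_rel·d = 58 > 0  ⇒  inside

inside=yes margin=324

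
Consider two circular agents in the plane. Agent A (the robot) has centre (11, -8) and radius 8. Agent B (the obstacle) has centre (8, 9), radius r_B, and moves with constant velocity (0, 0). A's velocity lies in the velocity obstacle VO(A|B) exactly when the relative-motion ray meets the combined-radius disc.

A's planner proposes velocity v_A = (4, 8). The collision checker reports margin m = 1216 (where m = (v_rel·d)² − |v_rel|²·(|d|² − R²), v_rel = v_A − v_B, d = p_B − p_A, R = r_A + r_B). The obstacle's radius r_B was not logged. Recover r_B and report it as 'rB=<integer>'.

m = 1216
d = (-3, 17);  v_rel = (4, 8),  |v_rel|² = 80
v_rel×d = (4)·(17) − (8)·(-3) = 92
since m = R²·80 − 92²:  R² = (8464 + 1216) / 80 = 121
R = √121 = 11  ⇒  r_B = 11 − 8 = 3

rB=3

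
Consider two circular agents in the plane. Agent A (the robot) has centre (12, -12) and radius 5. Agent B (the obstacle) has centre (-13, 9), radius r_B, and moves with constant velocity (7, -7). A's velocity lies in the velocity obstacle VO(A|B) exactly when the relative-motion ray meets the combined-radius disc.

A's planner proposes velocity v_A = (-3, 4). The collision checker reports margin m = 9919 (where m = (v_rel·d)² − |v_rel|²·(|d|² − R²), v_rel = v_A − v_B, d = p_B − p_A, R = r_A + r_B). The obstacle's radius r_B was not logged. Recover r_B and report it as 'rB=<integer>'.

m = 9919
d = (-25, 21);  v_rel = (-10, 11),  |v_rel|² = 221
v_rel×d = (-10)·(21) − (11)·(-25) = 65
since m = R²·221 − 65²:  R² = (4225 + 9919) / 221 = 64
R = √64 = 8  ⇒  r_B = 8 − 5 = 3

rB=3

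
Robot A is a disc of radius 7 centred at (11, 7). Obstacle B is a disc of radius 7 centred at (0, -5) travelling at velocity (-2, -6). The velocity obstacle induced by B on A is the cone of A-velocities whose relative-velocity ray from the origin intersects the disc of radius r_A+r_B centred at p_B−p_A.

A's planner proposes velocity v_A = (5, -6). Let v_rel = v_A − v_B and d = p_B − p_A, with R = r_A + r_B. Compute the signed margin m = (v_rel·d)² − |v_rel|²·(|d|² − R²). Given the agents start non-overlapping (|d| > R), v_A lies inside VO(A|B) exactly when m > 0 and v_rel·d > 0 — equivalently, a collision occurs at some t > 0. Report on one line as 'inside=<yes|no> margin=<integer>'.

d = (-11, -12),  |d|² = 265;  R = 7+7 = 14,  c = 265−14² = 69
v_rel = (7, 0),  |v_rel|² = 49;  v_rel·d = (7)·(-11) + (0)·(-12) = -77
49·t² + 154·t + 69 = 0  ⇒  m = (-77)² − 49·69 = 2548
m = 2548 > 0,  v_rel·d = -77 < 0  ⇒  outside

inside=no margin=2548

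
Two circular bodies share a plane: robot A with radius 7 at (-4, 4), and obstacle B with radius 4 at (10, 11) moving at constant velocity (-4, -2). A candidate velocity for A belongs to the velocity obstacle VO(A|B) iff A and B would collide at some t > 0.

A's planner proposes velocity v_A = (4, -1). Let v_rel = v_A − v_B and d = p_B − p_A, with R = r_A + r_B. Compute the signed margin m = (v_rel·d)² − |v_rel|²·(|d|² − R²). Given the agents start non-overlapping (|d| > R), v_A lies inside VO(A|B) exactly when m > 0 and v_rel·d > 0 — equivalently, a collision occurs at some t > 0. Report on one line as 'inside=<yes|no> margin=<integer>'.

d = (14, 7),  |d|² = 245;  R = 7+4 = 11,  c = 245−11² = 124
v_rel = (8, 1),  |v_rel|² = 65;  v_rel·d = (8)·(14) + (1)·(7) = 119
65·t² − 238·t + 124 = 0  ⇒  m = 119² − 65·124 = 6101
m = 6101 > 0,  v_rel·d = 119 > 0  ⇒  inside

inside=yes margin=6101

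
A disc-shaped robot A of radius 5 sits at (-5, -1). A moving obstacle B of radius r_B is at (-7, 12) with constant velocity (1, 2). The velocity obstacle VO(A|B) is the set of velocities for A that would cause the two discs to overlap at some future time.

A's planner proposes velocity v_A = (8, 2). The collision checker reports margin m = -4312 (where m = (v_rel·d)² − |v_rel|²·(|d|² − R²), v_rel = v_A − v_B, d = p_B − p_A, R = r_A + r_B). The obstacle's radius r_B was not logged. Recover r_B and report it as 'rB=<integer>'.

m = -4312
d = (-2, 13);  v_rel = (7, 0),  |v_rel|² = 49
v_rel×d = (7)·(13) − (0)·(-2) = 91
since m = R²·49 − 91²:  R² = (8281 + -4312) / 49 = 81
R = √81 = 9  ⇒  r_B = 9 − 5 = 4

rB=4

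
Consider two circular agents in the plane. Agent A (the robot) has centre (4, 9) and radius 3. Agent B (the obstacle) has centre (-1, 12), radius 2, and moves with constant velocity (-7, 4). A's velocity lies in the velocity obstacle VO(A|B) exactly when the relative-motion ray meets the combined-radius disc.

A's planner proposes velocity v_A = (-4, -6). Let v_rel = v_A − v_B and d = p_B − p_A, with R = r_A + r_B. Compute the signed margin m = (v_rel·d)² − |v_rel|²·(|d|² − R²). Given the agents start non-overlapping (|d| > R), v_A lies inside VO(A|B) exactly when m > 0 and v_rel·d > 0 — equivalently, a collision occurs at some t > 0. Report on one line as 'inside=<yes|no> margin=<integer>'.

d = (-5, 3),  |d|² = 34;  R = 3+2 = 5,  c = 34−5² = 9
v_rel = (3, -10),  |v_rel|² = 109;  v_rel·d = (3)·(-5) + (-10)·(3) = -45
109·t² + 90·t + 9 = 0  ⇒  m = (-45)² − 109·9 = 1044
m = 1044 > 0,  v_rel·d = -45 < 0  ⇒  outside

inside=no margin=1044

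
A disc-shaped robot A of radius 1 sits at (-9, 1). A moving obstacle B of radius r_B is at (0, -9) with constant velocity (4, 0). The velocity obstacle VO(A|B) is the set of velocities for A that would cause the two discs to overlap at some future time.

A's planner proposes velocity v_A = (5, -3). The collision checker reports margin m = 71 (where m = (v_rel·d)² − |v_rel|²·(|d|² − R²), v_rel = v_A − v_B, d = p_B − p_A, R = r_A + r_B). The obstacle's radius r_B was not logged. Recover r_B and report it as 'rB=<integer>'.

m = 71
d = (9, -10);  v_rel = (1, -3),  |v_rel|² = 10
v_rel×d = (1)·(-10) − (-3)·(9) = 17
since m = R²·10 − 17²:  R² = (289 + 71) / 10 = 36
R = √36 = 6  ⇒  r_B = 6 − 1 = 5

rB=5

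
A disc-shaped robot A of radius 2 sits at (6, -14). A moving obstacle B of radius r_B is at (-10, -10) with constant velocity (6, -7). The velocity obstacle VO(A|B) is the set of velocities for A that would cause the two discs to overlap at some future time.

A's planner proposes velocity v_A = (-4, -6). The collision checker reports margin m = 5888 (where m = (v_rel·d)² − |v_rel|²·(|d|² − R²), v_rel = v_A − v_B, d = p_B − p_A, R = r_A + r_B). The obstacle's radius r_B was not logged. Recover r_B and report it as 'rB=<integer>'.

m = 5888
d = (-16, 4);  v_rel = (-10, 1),  |v_rel|² = 101
v_rel×d = (-10)·(4) − (1)·(-16) = -24
since m = R²·101 − (-24)²:  R² = (576 + 5888) / 101 = 64
R = √64 = 8  ⇒  r_B = 8 − 2 = 6

rB=6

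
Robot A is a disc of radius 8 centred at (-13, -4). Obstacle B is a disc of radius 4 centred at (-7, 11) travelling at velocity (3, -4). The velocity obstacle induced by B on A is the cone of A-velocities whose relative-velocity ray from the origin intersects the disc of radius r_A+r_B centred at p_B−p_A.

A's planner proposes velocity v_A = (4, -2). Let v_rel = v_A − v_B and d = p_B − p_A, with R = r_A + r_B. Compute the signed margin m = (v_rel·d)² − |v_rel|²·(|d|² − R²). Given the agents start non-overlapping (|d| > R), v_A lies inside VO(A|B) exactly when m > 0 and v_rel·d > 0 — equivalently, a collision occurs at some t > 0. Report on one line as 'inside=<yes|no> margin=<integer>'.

d = (6, 15),  |d|² = 261;  R = 8+4 = 12,  c = 261−12² = 117
v_rel = (1, 2),  |v_rel|² = 5;  v_rel·d = (1)·(6) + (2)·(15) = 36
5·t² − 72·t + 117 = 0  ⇒  m = 36² − 5·117 = 711
m = 711 > 0,  v_rel·d = 36 > 0  ⇒  inside

inside=yes margin=711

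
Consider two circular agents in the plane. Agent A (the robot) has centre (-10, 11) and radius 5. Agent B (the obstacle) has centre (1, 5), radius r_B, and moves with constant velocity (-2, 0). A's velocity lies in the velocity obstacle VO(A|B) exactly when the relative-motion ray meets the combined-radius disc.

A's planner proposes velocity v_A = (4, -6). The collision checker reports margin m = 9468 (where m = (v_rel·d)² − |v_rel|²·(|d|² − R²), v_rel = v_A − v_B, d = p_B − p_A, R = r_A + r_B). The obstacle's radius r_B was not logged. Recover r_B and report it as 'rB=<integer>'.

m = 9468
d = (11, -6);  v_rel = (6, -6),  |v_rel|² = 72
v_rel×d = (6)·(-6) − (-6)·(11) = 30
since m = R²·72 − 30²:  R² = (900 + 9468) / 72 = 144
R = √144 = 12  ⇒  r_B = 12 − 5 = 7

rB=7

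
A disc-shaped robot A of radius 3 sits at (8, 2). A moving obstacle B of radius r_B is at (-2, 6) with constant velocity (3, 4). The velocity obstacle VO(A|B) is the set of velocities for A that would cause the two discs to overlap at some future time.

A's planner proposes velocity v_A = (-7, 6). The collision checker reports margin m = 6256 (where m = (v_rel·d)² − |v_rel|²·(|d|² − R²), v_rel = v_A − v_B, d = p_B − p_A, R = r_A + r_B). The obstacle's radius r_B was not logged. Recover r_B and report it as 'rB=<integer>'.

m = 6256
d = (-10, 4);  v_rel = (-10, 2),  |v_rel|² = 104
v_rel×d = (-10)·(4) − (2)·(-10) = -20
since m = R²·104 − (-20)²:  R² = (400 + 6256) / 104 = 64
R = √64 = 8  ⇒  r_B = 8 − 3 = 5

rB=5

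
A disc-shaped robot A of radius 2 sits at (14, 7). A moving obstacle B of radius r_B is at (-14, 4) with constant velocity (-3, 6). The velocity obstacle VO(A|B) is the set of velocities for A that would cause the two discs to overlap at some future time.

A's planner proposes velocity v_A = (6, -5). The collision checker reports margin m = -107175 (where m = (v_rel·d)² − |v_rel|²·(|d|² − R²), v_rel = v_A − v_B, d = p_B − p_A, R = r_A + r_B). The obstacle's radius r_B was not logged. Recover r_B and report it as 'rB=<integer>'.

m = -107175
d = (-28, -3);  v_rel = (9, -11),  |v_rel|² = 202
v_rel×d = (9)·(-3) − (-11)·(-28) = -335
since m = R²·202 − (-335)²:  R² = (112225 + -107175) / 202 = 25
R = √25 = 5  ⇒  r_B = 5 − 2 = 3

rB=3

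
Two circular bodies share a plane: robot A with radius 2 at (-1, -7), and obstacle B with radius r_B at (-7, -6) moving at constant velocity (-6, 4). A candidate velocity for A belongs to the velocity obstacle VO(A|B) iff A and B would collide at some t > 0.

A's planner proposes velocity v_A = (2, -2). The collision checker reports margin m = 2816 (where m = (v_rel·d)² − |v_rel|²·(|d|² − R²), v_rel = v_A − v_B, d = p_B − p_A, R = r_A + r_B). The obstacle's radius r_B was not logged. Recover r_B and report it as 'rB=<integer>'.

m = 2816
d = (-6, 1);  v_rel = (8, -6),  |v_rel|² = 100
v_rel×d = (8)·(1) − (-6)·(-6) = -28
since m = R²·100 − (-28)²:  R² = (784 + 2816) / 100 = 36
R = √36 = 6  ⇒  r_B = 6 − 2 = 4

rB=4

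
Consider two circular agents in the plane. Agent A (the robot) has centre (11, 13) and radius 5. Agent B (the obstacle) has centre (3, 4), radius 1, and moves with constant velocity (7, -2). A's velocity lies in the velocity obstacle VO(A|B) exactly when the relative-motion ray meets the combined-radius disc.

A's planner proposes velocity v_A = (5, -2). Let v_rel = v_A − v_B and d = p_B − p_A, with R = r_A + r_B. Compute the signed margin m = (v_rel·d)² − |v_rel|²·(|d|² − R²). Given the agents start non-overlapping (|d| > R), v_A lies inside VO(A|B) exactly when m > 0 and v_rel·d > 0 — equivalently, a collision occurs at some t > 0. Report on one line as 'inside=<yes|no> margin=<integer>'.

d = (-8, -9),  |d|² = 145;  R = 5+1 = 6,  c = 145−6² = 109
v_rel = (-2, 0),  |v_rel|² = 4;  v_rel·d = (-2)·(-8) + (0)·(-9) = 16
4·t² − 32·t + 109 = 0  ⇒  m = 16² − 4·109 = -180
m = -180 < 0,  v_rel·d = 16 > 0  ⇒  outside

inside=no margin=-180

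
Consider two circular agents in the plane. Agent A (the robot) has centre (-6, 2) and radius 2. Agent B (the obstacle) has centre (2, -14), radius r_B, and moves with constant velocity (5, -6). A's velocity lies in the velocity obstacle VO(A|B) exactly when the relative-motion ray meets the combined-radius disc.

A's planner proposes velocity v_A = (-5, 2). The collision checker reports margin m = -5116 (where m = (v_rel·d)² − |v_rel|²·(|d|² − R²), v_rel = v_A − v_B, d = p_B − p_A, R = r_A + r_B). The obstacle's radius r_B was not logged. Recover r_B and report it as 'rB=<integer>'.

m = -5116
d = (8, -16);  v_rel = (-10, 8),  |v_rel|² = 164
v_rel×d = (-10)·(-16) − (8)·(8) = 96
since m = R²·164 − 96²:  R² = (9216 + -5116) / 164 = 25
R = √25 = 5  ⇒  r_B = 5 − 2 = 3

rB=3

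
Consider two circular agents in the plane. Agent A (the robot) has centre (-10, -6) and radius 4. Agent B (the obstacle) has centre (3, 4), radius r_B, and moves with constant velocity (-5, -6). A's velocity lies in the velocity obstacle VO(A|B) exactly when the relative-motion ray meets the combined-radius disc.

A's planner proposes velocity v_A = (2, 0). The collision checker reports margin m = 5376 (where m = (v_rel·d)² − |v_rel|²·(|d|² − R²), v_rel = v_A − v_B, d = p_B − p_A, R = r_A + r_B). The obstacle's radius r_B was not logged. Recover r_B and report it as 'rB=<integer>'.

m = 5376
d = (13, 10);  v_rel = (7, 6),  |v_rel|² = 85
v_rel×d = (7)·(10) − (6)·(13) = -8
since m = R²·85 − (-8)²:  R² = (64 + 5376) / 85 = 64
R = √64 = 8  ⇒  r_B = 8 − 4 = 4

rB=4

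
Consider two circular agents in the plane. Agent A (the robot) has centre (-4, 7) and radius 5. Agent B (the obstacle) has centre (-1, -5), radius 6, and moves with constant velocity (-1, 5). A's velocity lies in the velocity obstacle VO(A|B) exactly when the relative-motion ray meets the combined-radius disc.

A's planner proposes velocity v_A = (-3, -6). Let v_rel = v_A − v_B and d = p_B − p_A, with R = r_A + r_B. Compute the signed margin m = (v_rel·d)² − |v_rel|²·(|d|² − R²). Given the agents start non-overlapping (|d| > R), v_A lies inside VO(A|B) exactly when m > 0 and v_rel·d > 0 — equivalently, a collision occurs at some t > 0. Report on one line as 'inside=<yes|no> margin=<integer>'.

d = (3, -12),  |d|² = 153;  R = 5+6 = 11,  c = 153−11² = 32
v_rel = (-2, -11),  |v_rel|² = 125;  v_rel·d = (-2)·(3) + (-11)·(-12) = 126
125·t² − 252·t + 32 = 0  ⇒  m = 126² − 125·32 = 11876
m = 11876 > 0,  v_rel·d = 126 > 0  ⇒  inside

inside=yes margin=11876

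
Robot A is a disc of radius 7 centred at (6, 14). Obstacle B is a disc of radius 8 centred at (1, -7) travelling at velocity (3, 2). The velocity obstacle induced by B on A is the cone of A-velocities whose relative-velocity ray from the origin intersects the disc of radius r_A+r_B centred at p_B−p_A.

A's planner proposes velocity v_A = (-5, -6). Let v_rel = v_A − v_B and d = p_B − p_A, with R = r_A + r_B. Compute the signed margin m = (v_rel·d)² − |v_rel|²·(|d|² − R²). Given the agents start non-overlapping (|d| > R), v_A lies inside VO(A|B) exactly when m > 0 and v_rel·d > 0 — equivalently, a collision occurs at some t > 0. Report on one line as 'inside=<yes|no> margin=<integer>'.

d = (-5, -21),  |d|² = 466;  R = 7+8 = 15,  c = 466−15² = 241
v_rel = (-8, -8),  |v_rel|² = 128;  v_rel·d = (-8)·(-5) + (-8)·(-21) = 208
128·t² − 416·t + 241 = 0  ⇒  m = 208² − 128·241 = 12416
m = 12416 > 0,  v_rel·d = 208 > 0  ⇒  inside

inside=yes margin=12416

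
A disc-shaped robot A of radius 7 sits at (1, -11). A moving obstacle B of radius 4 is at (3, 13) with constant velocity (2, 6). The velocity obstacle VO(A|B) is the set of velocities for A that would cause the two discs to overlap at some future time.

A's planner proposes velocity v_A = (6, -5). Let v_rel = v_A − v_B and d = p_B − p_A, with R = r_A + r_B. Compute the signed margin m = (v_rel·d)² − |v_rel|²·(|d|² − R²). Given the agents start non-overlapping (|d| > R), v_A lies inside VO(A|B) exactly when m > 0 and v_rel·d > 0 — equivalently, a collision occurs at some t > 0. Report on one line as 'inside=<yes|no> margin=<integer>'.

d = (2, 24),  |d|² = 580;  R = 7+4 = 11,  c = 580−11² = 459
v_rel = (4, -11),  |v_rel|² = 137;  v_rel·d = (4)·(2) + (-11)·(24) = -256
137·t² + 512·t + 459 = 0  ⇒  m = (-256)² − 137·459 = 2653
m = 2653 > 0,  v_rel·d = -256 < 0  ⇒  outside

inside=no margin=2653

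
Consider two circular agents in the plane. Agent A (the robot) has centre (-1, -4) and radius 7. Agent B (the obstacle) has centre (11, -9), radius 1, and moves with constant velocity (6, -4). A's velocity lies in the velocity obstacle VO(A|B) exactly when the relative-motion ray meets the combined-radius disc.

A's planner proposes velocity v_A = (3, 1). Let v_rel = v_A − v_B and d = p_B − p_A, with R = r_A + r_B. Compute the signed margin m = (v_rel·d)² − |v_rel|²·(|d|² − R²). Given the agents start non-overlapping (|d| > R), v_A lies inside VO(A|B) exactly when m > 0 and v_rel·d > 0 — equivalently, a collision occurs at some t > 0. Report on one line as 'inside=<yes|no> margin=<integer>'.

d = (12, -5),  |d|² = 169;  R = 7+1 = 8,  c = 169−8² = 105
v_rel = (-3, 5),  |v_rel|² = 34;  v_rel·d = (-3)·(12) + (5)·(-5) = -61
34·t² + 122·t + 105 = 0  ⇒  m = (-61)² − 34·105 = 151
m = 151 > 0,  v_rel·d = -61 < 0  ⇒  outside

inside=no margin=151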